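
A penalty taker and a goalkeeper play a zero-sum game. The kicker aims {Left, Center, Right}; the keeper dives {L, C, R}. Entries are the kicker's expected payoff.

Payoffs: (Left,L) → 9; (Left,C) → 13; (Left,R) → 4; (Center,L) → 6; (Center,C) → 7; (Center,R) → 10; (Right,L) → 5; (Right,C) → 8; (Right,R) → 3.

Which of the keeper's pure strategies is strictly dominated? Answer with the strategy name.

C

L holds the kicker's payoff strictly below C in every row: 9 < 13, 6 < 7, 5 < 8.
So C is strictly dominated for the keeper.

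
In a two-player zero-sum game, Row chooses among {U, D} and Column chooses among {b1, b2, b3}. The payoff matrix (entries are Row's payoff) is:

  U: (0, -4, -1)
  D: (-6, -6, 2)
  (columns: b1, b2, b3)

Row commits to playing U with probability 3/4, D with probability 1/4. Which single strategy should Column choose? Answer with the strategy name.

If Column plays b1, Row's expected payoff is (3/4)·0 + (1/4)·(-6) = -3/2.
If Column plays b2, Row's expected payoff is (3/4)·(-4) + (1/4)·(-6) = -9/2.
If Column plays b3, Row's expected payoff is (3/4)·(-1) + (1/4)·2 = -1/4.
Column minimizes Row's payoff; the smallest is -9/2, so the best response is b2.

b2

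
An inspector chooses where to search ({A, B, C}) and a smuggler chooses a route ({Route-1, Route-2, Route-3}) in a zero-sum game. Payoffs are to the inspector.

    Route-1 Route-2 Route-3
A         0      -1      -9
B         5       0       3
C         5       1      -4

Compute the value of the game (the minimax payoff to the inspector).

3/8

Row minima: A → -9, B → 0, C → -4; maximin = 0.
Column maxima: Route-1 → 5, Route-2 → 1, Route-3 → 3; minimax = 1.
0 ≠ 1, so there is no saddle point; optimal play is mixed.
A is strictly dominated by B, so the inspector never plays it.
Route-1 is strictly dominated by Route-2 (it gives the inspector strictly more in every row), so the smuggler never plays it.
On the remaining 2×2 (B, C vs Route-2, Route-3):
Let the inspector play B with probability p. Expected payoff against Route-2: 0p + 1(1−p) = −p + 1; against Route-3: 3p + (-4)(1−p) = 7p − 4.
Setting these equal: −p + 1 = 7p − 4 ⇒ −8p = -5 ⇒ p = 5/8, and the value is (-1)·(5/8) + 1 = 3/8.
For the smuggler: with q = P(Route-2), equating B's and C's payoffs gives −3q + 3 = 5q − 4 ⇒ q = 7/8.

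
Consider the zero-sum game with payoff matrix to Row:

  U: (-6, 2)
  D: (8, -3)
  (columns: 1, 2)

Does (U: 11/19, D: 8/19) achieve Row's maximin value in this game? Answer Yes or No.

Against 1 this mix gives (11/19)·(-6) + (8/19)·8 = -2/19.
Against 2 this mix gives (11/19)·2 + (8/19)·(-3) = -2/19.
All of Column's active replies (1, 2) yield -2/19, and no column does worse for Row. The mix makes Column indifferent and guarantees -2/19, so it is optimal.

Yes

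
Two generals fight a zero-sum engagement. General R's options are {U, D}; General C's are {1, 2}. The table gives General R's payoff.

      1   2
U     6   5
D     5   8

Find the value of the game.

23/4

Row minima: U → 5, D → 5; maximin = 5.
Column maxima: 1 → 6, 2 → 8; minimax = 6.
5 ≠ 6, so there is no saddle point; optimal play is mixed.
Let General R play U with probability p. Expected payoff against 1: 6p + 5(1−p) = p + 5; against 2: 5p + 8(1−p) = −3p + 8.
Setting these equal: p + 5 = −3p + 8 ⇒ 4p = 3 ⇒ p = 3/4, and the value is (1)·(3/4) + 5 = 23/4.
For General C: with q = P(1), equating U's and D's payoffs gives q + 5 = −3q + 8 ⇒ q = 3/4.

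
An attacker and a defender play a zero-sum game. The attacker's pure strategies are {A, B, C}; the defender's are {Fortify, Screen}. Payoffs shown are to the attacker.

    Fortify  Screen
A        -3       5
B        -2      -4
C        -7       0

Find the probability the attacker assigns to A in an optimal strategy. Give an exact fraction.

1/5

Row minima: A → -3, B → -4, C → -7; maximin = -3.
Column maxima: Fortify → -2, Screen → 5; minimax = -2.
-3 ≠ -2, so there is no saddle point; optimal play is mixed.
C is strictly dominated by A, so the attacker never plays it.
On the remaining 2×2 (A, B vs Fortify, Screen):
Let the attacker play A with probability p. Expected payoff against Fortify: (-3)p + (-2)(1−p) = −p − 2; against Screen: 5p + (-4)(1−p) = 9p − 4.
Setting these equal: −p − 2 = 9p − 4 ⇒ −10p = -2 ⇒ p = 1/5, and the value is (-1)·(1/5) − 2 = -11/5.
For the defender: with q = P(Fortify), equating A's and B's payoffs gives −8q + 5 = 2q − 4 ⇒ q = 9/10.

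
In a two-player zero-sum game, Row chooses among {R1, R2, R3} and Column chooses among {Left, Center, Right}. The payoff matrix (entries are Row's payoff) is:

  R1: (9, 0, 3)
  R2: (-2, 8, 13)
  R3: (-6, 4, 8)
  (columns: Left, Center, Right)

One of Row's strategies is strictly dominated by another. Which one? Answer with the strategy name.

R3

R2 gives a strictly higher payoff than R3 against every column: -2 > -6, 8 > 4, 13 > 8.
So R3 is strictly dominated and Row never plays it.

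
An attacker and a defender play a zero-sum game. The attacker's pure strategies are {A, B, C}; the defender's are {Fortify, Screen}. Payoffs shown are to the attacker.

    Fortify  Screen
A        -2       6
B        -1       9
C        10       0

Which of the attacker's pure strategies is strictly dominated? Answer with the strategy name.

A

B gives a strictly higher payoff than A against every column: -1 > -2, 9 > 6.
So A is strictly dominated and the attacker never plays it.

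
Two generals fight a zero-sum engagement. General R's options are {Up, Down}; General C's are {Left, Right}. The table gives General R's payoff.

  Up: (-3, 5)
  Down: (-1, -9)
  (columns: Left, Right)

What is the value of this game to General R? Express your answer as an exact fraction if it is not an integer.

Row minima: Up → -3, Down → -9; maximin = -3.
Column maxima: Left → -1, Right → 5; minimax = -1.
-3 ≠ -1, so there is no saddle point; optimal play is mixed.
Let General R play Up with probability p. Expected payoff against Left: (-3)p + (-1)(1−p) = −2p − 1; against Right: 5p + (-9)(1−p) = 14p − 9.
Setting these equal: −2p − 1 = 14p − 9 ⇒ −16p = -8 ⇒ p = 1/2, and the value is (-2)·(1/2) − 1 = -2.
For General C: with q = P(Left), equating Up's and Down's payoffs gives −8q + 5 = 8q − 9 ⇒ q = 7/8.

-2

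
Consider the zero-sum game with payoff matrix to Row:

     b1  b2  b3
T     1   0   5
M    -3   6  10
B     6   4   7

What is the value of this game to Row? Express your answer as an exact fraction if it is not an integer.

48/11

Row minima: T → 0, M → -3, B → 4; maximin = 4.
Column maxima: b1 → 6, b2 → 6, b3 → 10; minimax = 6.
4 ≠ 6, so there is no saddle point; optimal play is mixed.
T is strictly dominated by B, so Row never plays it.
b3 is strictly dominated by b1 (it gives Row strictly more in every row), so Column never plays it.
On the remaining 2×2 (M, B vs b1, b2):
Let Row play M with probability p. Expected payoff against b1: (-3)p + 6(1−p) = −9p + 6; against b2: 6p + 4(1−p) = 2p + 4.
Setting these equal: −9p + 6 = 2p + 4 ⇒ −11p = -2 ⇒ p = 2/11, and the value is (-9)·(2/11) + 6 = 48/11.
For Column: with q = P(b1), equating M's and B's payoffs gives −9q + 6 = 2q + 4 ⇒ q = 2/11.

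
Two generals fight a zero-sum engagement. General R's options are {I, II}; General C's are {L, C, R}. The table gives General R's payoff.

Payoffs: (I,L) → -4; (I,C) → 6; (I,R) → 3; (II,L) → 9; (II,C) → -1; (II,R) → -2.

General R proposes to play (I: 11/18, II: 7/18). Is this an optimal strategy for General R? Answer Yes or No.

Against L this mix gives (11/18)·(-4) + (7/18)·9 = 19/18.
Against C this mix gives (11/18)·6 + (7/18)·(-1) = 59/18.
Against R this mix gives (11/18)·3 + (7/18)·(-2) = 19/18.
All of General C's active replies (L, R) yield 19/18, and no column does worse for General R. The mix makes General C indifferent and guarantees 19/18, so it is optimal.

Yes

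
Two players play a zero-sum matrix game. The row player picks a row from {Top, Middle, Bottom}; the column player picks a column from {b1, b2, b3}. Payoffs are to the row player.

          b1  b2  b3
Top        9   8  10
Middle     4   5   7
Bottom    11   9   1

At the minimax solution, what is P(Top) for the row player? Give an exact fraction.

4/5

Row minima: Top → 8, Middle → 4, Bottom → 1; maximin = 8.
Column maxima: b1 → 11, b2 → 9, b3 → 10; minimax = 9.
8 ≠ 9, so there is no saddle point; optimal play is mixed.
Middle is strictly dominated by Top, so the row player never plays it.
With Middle eliminated, b1 is strictly dominated by b2 (it gives the row player strictly more in every remaining row), so the column player never plays it.
On the remaining 2×2 (Top, Bottom vs b2, b3):
Let the row player play Top with probability p. Expected payoff against b2: 8p + 9(1−p) = −p + 9; against b3: 10p + 1(1−p) = 9p + 1.
Setting these equal: −p + 9 = 9p + 1 ⇒ −10p = -8 ⇒ p = 4/5, and the value is (-1)·(4/5) + 9 = 41/5.
For the column player: with q = P(b2), equating Top's and Bottom's payoffs gives −2q + 10 = 8q + 1 ⇒ q = 9/10.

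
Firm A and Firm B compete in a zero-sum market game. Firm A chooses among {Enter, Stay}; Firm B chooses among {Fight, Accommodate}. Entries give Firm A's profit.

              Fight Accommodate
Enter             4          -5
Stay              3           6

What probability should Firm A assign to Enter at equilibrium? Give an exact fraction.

1/4

Row minima: Enter → -5, Stay → 3; maximin = 3.
Column maxima: Fight → 4, Accommodate → 6; minimax = 4.
3 ≠ 4, so there is no saddle point; optimal play is mixed.
Let Firm A play Enter with probability p. Expected payoff against Fight: 4p + 3(1−p) = p + 3; against Accommodate: (-5)p + 6(1−p) = −11p + 6.
Setting these equal: p + 3 = −11p + 6 ⇒ 12p = 3 ⇒ p = 1/4, and the value is (1)·(1/4) + 3 = 13/4.
For Firm B: with q = P(Fight), equating Enter's and Stay's payoffs gives 9q − 5 = −3q + 6 ⇒ q = 11/12.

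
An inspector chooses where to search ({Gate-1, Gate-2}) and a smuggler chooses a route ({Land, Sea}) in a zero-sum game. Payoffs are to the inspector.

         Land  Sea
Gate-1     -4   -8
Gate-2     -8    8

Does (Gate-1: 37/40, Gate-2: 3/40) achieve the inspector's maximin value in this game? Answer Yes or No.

Against Land this mix gives (37/40)·(-4) + (3/40)·(-8) = -43/10.
Against Sea this mix gives (37/40)·(-8) + (3/40)·8 = -34/5.
The smuggler will play Sea, holding the inspector to -34/5. Shifting weight toward the row that does better against Sea would raise this floor (the equalizing mix achieves -24/5 against both Sea and Land), so the proposed strategy is not optimal.

No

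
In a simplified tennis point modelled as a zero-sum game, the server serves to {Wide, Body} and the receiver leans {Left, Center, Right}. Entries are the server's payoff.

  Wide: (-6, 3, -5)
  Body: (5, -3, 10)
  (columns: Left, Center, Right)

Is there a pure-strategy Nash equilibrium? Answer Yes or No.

Row minima: Wide → -6, Body → -3; maximin = -3.
Column maxima: Left → 5, Center → 3, Right → 10; minimax = 3.
-3 ≠ 3, so no pure-strategy equilibrium exists.

No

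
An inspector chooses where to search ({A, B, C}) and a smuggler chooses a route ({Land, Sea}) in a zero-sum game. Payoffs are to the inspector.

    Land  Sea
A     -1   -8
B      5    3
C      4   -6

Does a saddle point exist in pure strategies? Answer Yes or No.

Yes

Row minima: A → -8, B → 3, C → -6; maximin = 3.
Column maxima: Land → 5, Sea → 3; minimax = 3.
maximin = minimax = 3, so a saddle point exists.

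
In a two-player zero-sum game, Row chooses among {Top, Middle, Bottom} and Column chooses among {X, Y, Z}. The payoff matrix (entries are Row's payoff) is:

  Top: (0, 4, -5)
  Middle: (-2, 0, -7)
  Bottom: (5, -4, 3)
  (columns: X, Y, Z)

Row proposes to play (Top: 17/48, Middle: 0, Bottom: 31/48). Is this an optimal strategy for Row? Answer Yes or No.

No

Against X this mix gives (17/48)·0 + (31/48)·5 = 155/48.
Against Y this mix gives (17/48)·4 + (31/48)·(-4) = -7/6.
Against Z this mix gives (17/48)·(-5) + (31/48)·3 = 1/6.
Column will play Y, holding Row to -7/6. Shifting weight toward the row that does better against Y would raise this floor (the equalizing mix achieves -1/2 against both Y and Z), so the proposed strategy is not optimal.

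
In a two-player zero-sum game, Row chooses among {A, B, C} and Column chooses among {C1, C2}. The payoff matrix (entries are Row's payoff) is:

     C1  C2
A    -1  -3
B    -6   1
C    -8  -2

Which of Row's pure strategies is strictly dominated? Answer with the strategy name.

B gives a strictly higher payoff than C against every column: -6 > -8, 1 > -2.
So C is strictly dominated and Row never plays it.

C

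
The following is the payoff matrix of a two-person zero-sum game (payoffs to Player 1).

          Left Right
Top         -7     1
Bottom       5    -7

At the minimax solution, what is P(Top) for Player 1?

Row minima: Top → -7, Bottom → -7; maximin = -7.
Column maxima: Left → 5, Right → 1; minimax = 1.
-7 ≠ 1, so there is no saddle point; optimal play is mixed.
Let Player 1 play Top with probability p. Expected payoff against Left: (-7)p + 5(1−p) = −12p + 5; against Right: 1p + (-7)(1−p) = 8p − 7.
Setting these equal: −12p + 5 = 8p − 7 ⇒ −20p = -12 ⇒ p = 3/5, and the value is (-12)·(3/5) + 5 = -11/5.
For Player 2: with q = P(Left), equating Top's and Bottom's payoffs gives −8q + 1 = 12q − 7 ⇒ q = 2/5.

3/5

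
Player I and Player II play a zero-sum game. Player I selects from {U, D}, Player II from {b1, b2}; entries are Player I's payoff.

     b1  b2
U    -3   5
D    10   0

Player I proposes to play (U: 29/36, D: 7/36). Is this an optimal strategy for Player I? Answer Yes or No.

No

Against b1 this mix gives (29/36)·(-3) + (7/36)·10 = -17/36.
Against b2 this mix gives (29/36)·5 + (7/36)·0 = 145/36.
Player II will play b1, holding Player I to -17/36. Shifting weight toward the row that does better against b1 would raise this floor (the equalizing mix achieves 25/9 against both b1 and b2), so the proposed strategy is not optimal.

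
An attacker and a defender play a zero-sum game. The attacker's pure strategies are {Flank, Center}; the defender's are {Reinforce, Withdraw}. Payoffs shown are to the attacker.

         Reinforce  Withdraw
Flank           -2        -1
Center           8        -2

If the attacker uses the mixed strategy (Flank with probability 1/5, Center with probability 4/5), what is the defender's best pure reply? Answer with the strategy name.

Withdraw

If the defender plays Reinforce, the attacker's expected payoff is (1/5)·(-2) + (4/5)·8 = 6.
If the defender plays Withdraw, the attacker's expected payoff is (1/5)·(-1) + (4/5)·(-2) = -9/5.
The defender minimizes the attacker's payoff; the smallest is -9/5, so the best response is Withdraw.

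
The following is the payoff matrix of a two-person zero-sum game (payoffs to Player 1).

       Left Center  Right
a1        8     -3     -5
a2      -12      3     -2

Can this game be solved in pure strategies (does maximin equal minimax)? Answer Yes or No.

No

Row minima: a1 → -5, a2 → -12; maximin = -5.
Column maxima: Left → 8, Center → 3, Right → -2; minimax = -2.
-5 ≠ -2, so no pure-strategy equilibrium exists.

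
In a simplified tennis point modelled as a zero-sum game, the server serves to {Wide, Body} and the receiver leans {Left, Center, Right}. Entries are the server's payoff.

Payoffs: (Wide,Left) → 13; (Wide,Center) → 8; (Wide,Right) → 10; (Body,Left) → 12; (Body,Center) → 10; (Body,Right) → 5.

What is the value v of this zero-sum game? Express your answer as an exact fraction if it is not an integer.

Row minima: Wide → 8, Body → 5; maximin = 8.
Column maxima: Left → 13, Center → 10, Right → 10; minimax = 10.
8 ≠ 10, so there is no saddle point; optimal play is mixed.
Left is strictly dominated by Center (it gives the server strictly more in every row), so the receiver never plays it.
On the remaining 2×2 (Wide, Body vs Center, Right):
Let the server play Wide with probability p. Expected payoff against Center: 8p + 10(1−p) = −2p + 10; against Right: 10p + 5(1−p) = 5p + 5.
Setting these equal: −2p + 10 = 5p + 5 ⇒ −7p = -5 ⇒ p = 5/7, and the value is (-2)·(5/7) + 10 = 60/7.
For the receiver: with q = P(Center), equating Wide's and Body's payoffs gives −2q + 10 = 5q + 5 ⇒ q = 5/7.

60/7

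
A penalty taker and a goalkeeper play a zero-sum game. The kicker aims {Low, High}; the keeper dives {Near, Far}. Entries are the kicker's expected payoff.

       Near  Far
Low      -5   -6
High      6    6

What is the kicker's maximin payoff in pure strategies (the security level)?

Row minima: Low → -6, High → 6.
The best of these is 6.

6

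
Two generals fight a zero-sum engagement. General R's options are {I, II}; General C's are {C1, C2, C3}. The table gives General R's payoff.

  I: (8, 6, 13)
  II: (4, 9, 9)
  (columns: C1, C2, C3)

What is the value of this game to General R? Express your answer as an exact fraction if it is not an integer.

48/7

Row minima: I → 6, II → 4; maximin = 6.
Column maxima: C1 → 8, C2 → 9, C3 → 13; minimax = 8.
6 ≠ 8, so there is no saddle point; optimal play is mixed.
C3 is strictly dominated by C1 (it gives General R strictly more in every row), so General C never plays it.
On the remaining 2×2 (I, II vs C1, C2):
Let General R play I with probability p. Expected payoff against C1: 8p + 4(1−p) = 4p + 4; against C2: 6p + 9(1−p) = −3p + 9.
Setting these equal: 4p + 4 = −3p + 9 ⇒ 7p = 5 ⇒ p = 5/7, and the value is (4)·(5/7) + 4 = 48/7.
For General C: with q = P(C1), equating I's and II's payoffs gives 2q + 6 = −5q + 9 ⇒ q = 3/7.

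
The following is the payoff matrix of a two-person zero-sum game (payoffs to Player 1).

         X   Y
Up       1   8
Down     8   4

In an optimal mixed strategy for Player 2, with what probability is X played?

4/11

Row minima: Up → 1, Down → 4; maximin = 4.
Column maxima: X → 8, Y → 8; minimax = 8.
4 ≠ 8, so there is no saddle point; optimal play is mixed.
Let Player 1 play Up with probability p. Expected payoff against X: 1p + 8(1−p) = −7p + 8; against Y: 8p + 4(1−p) = 4p + 4.
Setting these equal: −7p + 8 = 4p + 4 ⇒ −11p = -4 ⇒ p = 4/11, and the value is (-7)·(4/11) + 8 = 60/11.
For Player 2: with q = P(X), equating Up's and Down's payoffs gives −7q + 8 = 4q + 4 ⇒ q = 4/11.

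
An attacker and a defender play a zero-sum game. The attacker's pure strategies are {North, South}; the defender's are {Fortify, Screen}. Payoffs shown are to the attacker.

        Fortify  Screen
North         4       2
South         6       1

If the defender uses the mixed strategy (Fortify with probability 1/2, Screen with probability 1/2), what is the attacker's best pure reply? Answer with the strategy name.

Expected payoff of North: (1/2)·4 + (1/2)·2 = 3.
Expected payoff of South: (1/2)·6 + (1/2)·1 = 7/2.
The largest is 7/2, so the attacker's best response is South.

South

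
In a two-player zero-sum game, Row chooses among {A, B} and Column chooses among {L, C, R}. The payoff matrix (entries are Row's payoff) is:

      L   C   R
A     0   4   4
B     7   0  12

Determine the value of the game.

28/11

Row minima: A → 0, B → 0; maximin = 0.
Column maxima: L → 7, C → 4, R → 12; minimax = 4.
0 ≠ 4, so there is no saddle point; optimal play is mixed.
R is strictly dominated by L (it gives Row strictly more in every row), so Column never plays it.
On the remaining 2×2 (A, B vs L, C):
Let Row play A with probability p. Expected payoff against L: 0p + 7(1−p) = −7p + 7; against C: 4p + 0(1−p) = 4p.
Setting these equal: −7p + 7 = 4p ⇒ −11p = -7 ⇒ p = 7/11, and the value is (-7)·(7/11) + 7 = 28/11.
For Column: with q = P(L), equating A's and B's payoffs gives −4q + 4 = 7q ⇒ q = 4/11.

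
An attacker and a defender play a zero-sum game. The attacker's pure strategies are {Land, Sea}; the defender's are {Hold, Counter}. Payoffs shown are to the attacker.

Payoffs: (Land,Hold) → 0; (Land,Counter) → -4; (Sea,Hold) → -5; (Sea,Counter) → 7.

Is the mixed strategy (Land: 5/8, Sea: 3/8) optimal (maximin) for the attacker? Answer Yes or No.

Against Hold this mix gives (5/8)·0 + (3/8)·(-5) = -15/8.
Against Counter this mix gives (5/8)·(-4) + (3/8)·7 = 1/8.
The defender will play Hold, holding the attacker to -15/8. Shifting weight toward the row that does better against Hold would raise this floor (the equalizing mix achieves -5/4 against both Hold and Counter), so the proposed strategy is not optimal.

No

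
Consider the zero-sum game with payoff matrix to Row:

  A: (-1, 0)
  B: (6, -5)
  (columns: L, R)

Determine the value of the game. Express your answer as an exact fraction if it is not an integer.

-5/12

Row minima: A → -1, B → -5; maximin = -1.
Column maxima: L → 6, R → 0; minimax = 0.
-1 ≠ 0, so there is no saddle point; optimal play is mixed.
Let Row play A with probability p. Expected payoff against L: (-1)p + 6(1−p) = −7p + 6; against R: 0p + (-5)(1−p) = 5p − 5.
Setting these equal: −7p + 6 = 5p − 5 ⇒ −12p = -11 ⇒ p = 11/12, and the value is (-7)·(11/12) + 6 = -5/12.
For Column: with q = P(L), equating A's and B's payoffs gives −q = 11q − 5 ⇒ q = 5/12.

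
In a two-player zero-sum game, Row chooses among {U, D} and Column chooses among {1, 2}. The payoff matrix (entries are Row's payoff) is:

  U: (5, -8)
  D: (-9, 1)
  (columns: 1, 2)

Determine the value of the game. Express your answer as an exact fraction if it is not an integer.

Row minima: U → -8, D → -9; maximin = -8.
Column maxima: 1 → 5, 2 → 1; minimax = 1.
-8 ≠ 1, so there is no saddle point; optimal play is mixed.
Let Row play U with probability p. Expected payoff against 1: 5p + (-9)(1−p) = 14p − 9; against 2: (-8)p + 1(1−p) = −9p + 1.
Setting these equal: 14p − 9 = −9p + 1 ⇒ 23p = 10 ⇒ p = 10/23, and the value is (14)·(10/23) − 9 = -67/23.
For Column: with q = P(1), equating U's and D's payoffs gives 13q − 8 = −10q + 1 ⇒ q = 9/23.

-67/23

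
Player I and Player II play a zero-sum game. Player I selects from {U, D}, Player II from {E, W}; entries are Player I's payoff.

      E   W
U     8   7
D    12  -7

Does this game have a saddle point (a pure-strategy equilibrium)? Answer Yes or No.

Yes

Row minima: U → 7, D → -7; maximin = 7.
Column maxima: E → 12, W → 7; minimax = 7.
maximin = minimax = 7, so a saddle point exists.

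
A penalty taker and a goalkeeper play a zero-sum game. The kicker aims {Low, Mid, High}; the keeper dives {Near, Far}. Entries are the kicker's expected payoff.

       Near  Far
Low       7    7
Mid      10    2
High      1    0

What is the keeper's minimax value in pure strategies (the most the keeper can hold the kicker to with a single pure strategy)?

Column maxima: Near → 10, Far → 7.
The smallest of these is 7.

7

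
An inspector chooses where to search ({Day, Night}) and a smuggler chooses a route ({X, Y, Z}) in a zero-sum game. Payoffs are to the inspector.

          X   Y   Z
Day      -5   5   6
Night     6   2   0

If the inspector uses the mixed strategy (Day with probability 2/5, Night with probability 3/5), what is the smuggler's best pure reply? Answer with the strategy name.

If the smuggler plays X, the inspector's expected payoff is (2/5)·(-5) + (3/5)·6 = 8/5.
If the smuggler plays Y, the inspector's expected payoff is (2/5)·5 + (3/5)·2 = 16/5.
If the smuggler plays Z, the inspector's expected payoff is (2/5)·6 + (3/5)·0 = 12/5.
The smuggler minimizes the inspector's payoff; the smallest is 8/5, so the best response is X.

X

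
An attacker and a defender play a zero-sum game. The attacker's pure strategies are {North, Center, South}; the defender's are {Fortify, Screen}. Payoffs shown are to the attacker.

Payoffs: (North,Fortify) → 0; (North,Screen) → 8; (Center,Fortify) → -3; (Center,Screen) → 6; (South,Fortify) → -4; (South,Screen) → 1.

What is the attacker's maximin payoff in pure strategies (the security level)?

0

Row minima: North → 0, Center → -3, South → -4.
The best of these is 0.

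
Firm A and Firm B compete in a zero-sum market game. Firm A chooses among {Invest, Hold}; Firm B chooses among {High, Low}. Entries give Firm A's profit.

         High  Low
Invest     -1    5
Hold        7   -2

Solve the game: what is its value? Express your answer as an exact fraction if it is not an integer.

11/5

Row minima: Invest → -1, Hold → -2; maximin = -1.
Column maxima: High → 7, Low → 5; minimax = 5.
-1 ≠ 5, so there is no saddle point; optimal play is mixed.
Let Firm A play Invest with probability p. Expected payoff against High: (-1)p + 7(1−p) = −8p + 7; against Low: 5p + (-2)(1−p) = 7p − 2.
Setting these equal: −8p + 7 = 7p − 2 ⇒ −15p = -9 ⇒ p = 3/5, and the value is (-8)·(3/5) + 7 = 11/5.
For Firm B: with q = P(High), equating Invest's and Hold's payoffs gives −6q + 5 = 9q − 2 ⇒ q = 7/15.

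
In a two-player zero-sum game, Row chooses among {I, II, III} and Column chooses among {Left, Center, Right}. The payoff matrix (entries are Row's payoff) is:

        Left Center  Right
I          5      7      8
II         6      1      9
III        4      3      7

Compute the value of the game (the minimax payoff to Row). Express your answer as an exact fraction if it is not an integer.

37/7

Row minima: I → 5, II → 1, III → 3; maximin = 5.
Column maxima: Left → 6, Center → 7, Right → 9; minimax = 6.
5 ≠ 6, so there is no saddle point; optimal play is mixed.
III is strictly dominated by I, so Row never plays it.
Right is strictly dominated by Left (it gives Row strictly more in every row), so Column never plays it.
On the remaining 2×2 (I, II vs Left, Center):
Let Row play I with probability p. Expected payoff against Left: 5p + 6(1−p) = −p + 6; against Center: 7p + 1(1−p) = 6p + 1.
Setting these equal: −p + 6 = 6p + 1 ⇒ −7p = -5 ⇒ p = 5/7, and the value is (-1)·(5/7) + 6 = 37/7.
For Column: with q = P(Left), equating I's and II's payoffs gives −2q + 7 = 5q + 1 ⇒ q = 6/7.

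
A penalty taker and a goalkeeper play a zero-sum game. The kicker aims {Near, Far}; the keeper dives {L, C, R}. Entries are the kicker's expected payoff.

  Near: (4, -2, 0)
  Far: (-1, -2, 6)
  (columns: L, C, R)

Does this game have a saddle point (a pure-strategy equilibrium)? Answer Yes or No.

Yes

Row minima: Near → -2, Far → -2; maximin = -2.
Column maxima: L → 4, C → -2, R → 6; minimax = -2.
maximin = minimax = -2, so a saddle point exists.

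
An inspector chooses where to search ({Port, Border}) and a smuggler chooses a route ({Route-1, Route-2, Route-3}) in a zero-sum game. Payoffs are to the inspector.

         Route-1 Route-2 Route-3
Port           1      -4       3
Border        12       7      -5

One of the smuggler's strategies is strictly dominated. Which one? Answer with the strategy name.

Route-1

Route-2 holds the inspector's payoff strictly below Route-1 in every row: -4 < 1, 7 < 12.
So Route-1 is strictly dominated for the smuggler.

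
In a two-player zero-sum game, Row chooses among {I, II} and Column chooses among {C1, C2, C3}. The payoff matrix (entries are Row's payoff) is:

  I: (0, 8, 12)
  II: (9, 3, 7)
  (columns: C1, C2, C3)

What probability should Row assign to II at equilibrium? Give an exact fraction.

Row minima: I → 0, II → 3; maximin = 3.
Column maxima: C1 → 9, C2 → 8, C3 → 12; minimax = 8.
3 ≠ 8, so there is no saddle point; optimal play is mixed.
C3 is strictly dominated by C2 (it gives Row strictly more in every row), so Column never plays it.
On the remaining 2×2 (I, II vs C1, C2):
Let Row play I with probability p. Expected payoff against C1: 0p + 9(1−p) = −9p + 9; against C2: 8p + 3(1−p) = 5p + 3.
Setting these equal: −9p + 9 = 5p + 3 ⇒ −14p = -6 ⇒ p = 3/7, and the value is (-9)·(3/7) + 9 = 36/7.
For Column: with q = P(C1), equating I's and II's payoffs gives −8q + 8 = 6q + 3 ⇒ q = 5/14.

4/7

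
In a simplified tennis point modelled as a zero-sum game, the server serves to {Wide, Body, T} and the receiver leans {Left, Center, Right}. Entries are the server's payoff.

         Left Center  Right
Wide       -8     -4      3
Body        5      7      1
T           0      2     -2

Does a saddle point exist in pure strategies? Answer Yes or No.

Row minima: Wide → -8, Body → 1, T → -2; maximin = 1.
Column maxima: Left → 5, Center → 7, Right → 3; minimax = 3.
1 ≠ 3, so no pure-strategy equilibrium exists.

No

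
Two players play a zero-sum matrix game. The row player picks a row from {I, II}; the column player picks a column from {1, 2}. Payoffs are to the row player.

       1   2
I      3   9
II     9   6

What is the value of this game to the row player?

7

Row minima: I → 3, II → 6; maximin = 6.
Column maxima: 1 → 9, 2 → 9; minimax = 9.
6 ≠ 9, so there is no saddle point; optimal play is mixed.
Let the row player play I with probability p. Expected payoff against 1: 3p + 9(1−p) = −6p + 9; against 2: 9p + 6(1−p) = 3p + 6.
Setting these equal: −6p + 9 = 3p + 6 ⇒ −9p = -3 ⇒ p = 1/3, and the value is (-6)·(1/3) + 9 = 7.
For the column player: with q = P(1), equating I's and II's payoffs gives −6q + 9 = 3q + 6 ⇒ q = 1/3.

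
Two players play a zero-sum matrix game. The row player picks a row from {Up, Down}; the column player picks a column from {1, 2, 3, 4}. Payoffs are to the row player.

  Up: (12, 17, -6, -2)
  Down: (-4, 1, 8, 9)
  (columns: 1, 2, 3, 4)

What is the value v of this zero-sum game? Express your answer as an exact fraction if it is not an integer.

Row minima: Up → -6, Down → -4; maximin = -4.
Column maxima: 1 → 12, 2 → 17, 3 → 8, 4 → 9; minimax = 8.
-4 ≠ 8, so there is no saddle point; optimal play is mixed.
2 is strictly dominated by 1 (it gives the row player strictly more in every row), so the column player never plays it.
4 is strictly dominated by 3 (it gives the row player strictly more in every row), so the column player never plays it.
On the remaining 2×2 (Up, Down vs 1, 3):
Let the row player play Up with probability p. Expected payoff against 1: 12p + (-4)(1−p) = 16p − 4; against 3: (-6)p + 8(1−p) = −14p + 8.
Setting these equal: 16p − 4 = −14p + 8 ⇒ 30p = 12 ⇒ p = 2/5, and the value is (16)·(2/5) − 4 = 12/5.
For the column player: with q = P(1), equating Up's and Down's payoffs gives 18q − 6 = −12q + 8 ⇒ q = 7/15.

12/5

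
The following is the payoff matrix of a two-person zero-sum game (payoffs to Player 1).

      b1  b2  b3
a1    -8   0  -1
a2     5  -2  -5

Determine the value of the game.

-45/17

Row minima: a1 → -8, a2 → -5; maximin = -5.
Column maxima: b1 → 5, b2 → 0, b3 → -1; minimax = -1.
-5 ≠ -1, so there is no saddle point; optimal play is mixed.
b2 is strictly dominated by b3 (it gives Player 1 strictly more in every row), so Player 2 never plays it.
On the remaining 2×2 (a1, a2 vs b1, b3):
Let Player 1 play a1 with probability p. Expected payoff against b1: (-8)p + 5(1−p) = −13p + 5; against b3: (-1)p + (-5)(1−p) = 4p − 5.
Setting these equal: −13p + 5 = 4p − 5 ⇒ −17p = -10 ⇒ p = 10/17, and the value is (-13)·(10/17) + 5 = -45/17.
For Player 2: with q = P(b1), equating a1's and a2's payoffs gives −7q − 1 = 10q − 5 ⇒ q = 4/17.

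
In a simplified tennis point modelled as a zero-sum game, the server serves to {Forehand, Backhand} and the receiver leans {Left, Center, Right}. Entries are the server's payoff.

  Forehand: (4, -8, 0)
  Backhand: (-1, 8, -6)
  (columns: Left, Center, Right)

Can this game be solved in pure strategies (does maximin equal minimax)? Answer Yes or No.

No

Row minima: Forehand → -8, Backhand → -6; maximin = -6.
Column maxima: Left → 4, Center → 8, Right → 0; minimax = 0.
-6 ≠ 0, so no pure-strategy equilibrium exists.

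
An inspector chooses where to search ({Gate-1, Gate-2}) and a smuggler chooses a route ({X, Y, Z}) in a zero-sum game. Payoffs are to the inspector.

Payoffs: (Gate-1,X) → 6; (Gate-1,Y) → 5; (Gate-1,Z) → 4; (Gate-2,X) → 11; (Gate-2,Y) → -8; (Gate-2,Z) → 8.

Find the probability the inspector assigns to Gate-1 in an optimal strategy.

Row minima: Gate-1 → 4, Gate-2 → -8; maximin = 4.
Column maxima: X → 11, Y → 5, Z → 8; minimax = 5.
4 ≠ 5, so there is no saddle point; optimal play is mixed.
X is strictly dominated by Y (it gives the inspector strictly more in every row), so the smuggler never plays it.
On the remaining 2×2 (Gate-1, Gate-2 vs Y, Z):
Let the inspector play Gate-1 with probability p. Expected payoff against Y: 5p + (-8)(1−p) = 13p − 8; against Z: 4p + 8(1−p) = −4p + 8.
Setting these equal: 13p − 8 = −4p + 8 ⇒ 17p = 16 ⇒ p = 16/17, and the value is (13)·(16/17) − 8 = 72/17.
For the smuggler: with q = P(Y), equating Gate-1's and Gate-2's payoffs gives q + 4 = −16q + 8 ⇒ q = 4/17.

16/17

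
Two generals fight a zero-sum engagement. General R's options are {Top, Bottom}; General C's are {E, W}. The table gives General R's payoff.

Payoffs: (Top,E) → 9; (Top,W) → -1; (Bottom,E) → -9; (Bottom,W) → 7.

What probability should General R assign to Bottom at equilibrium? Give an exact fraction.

5/13

Row minima: Top → -1, Bottom → -9; maximin = -1.
Column maxima: E → 9, W → 7; minimax = 7.
-1 ≠ 7, so there is no saddle point; optimal play is mixed.
Let General R play Top with probability p. Expected payoff against E: 9p + (-9)(1−p) = 18p − 9; against W: (-1)p + 7(1−p) = −8p + 7.
Setting these equal: 18p − 9 = −8p + 7 ⇒ 26p = 16 ⇒ p = 8/13, and the value is (18)·(8/13) − 9 = 27/13.
For General C: with q = P(E), equating Top's and Bottom's payoffs gives 10q − 1 = −16q + 7 ⇒ q = 4/13.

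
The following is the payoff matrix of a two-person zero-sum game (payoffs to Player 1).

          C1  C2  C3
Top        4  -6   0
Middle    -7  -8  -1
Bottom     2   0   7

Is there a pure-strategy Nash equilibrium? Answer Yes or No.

Yes

Row minima: Top → -6, Middle → -8, Bottom → 0; maximin = 0.
Column maxima: C1 → 4, C2 → 0, C3 → 7; minimax = 0.
maximin = minimax = 0, so a saddle point exists.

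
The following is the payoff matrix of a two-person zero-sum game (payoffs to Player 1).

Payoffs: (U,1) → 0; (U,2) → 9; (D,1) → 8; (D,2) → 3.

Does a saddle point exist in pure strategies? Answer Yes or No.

Row minima: U → 0, D → 3; maximin = 3.
Column maxima: 1 → 8, 2 → 9; minimax = 8.
3 ≠ 8, so no pure-strategy equilibrium exists.

No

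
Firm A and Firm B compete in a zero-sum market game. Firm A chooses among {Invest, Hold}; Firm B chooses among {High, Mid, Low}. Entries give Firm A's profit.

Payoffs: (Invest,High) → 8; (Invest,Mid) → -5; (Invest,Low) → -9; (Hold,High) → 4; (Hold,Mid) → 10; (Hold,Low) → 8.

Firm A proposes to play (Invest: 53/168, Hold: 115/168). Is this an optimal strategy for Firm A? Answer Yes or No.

Against High this mix gives (53/168)·8 + (115/168)·4 = 221/42.
Against Mid this mix gives (53/168)·(-5) + (115/168)·10 = 295/56.
Against Low this mix gives (53/168)·(-9) + (115/168)·8 = 443/168.
Firm B will play Low, holding Firm A to 443/168. Shifting weight toward the row that does better against Low would raise this floor (the equalizing mix achieves 100/21 against both Low and High), so the proposed strategy is not optimal.

No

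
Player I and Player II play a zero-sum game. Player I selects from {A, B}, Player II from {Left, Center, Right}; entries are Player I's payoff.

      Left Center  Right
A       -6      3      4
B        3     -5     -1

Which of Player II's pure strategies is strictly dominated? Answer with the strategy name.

Right

Center holds Player I's payoff strictly below Right in every row: 3 < 4, -5 < -1.
So Right is strictly dominated for Player II.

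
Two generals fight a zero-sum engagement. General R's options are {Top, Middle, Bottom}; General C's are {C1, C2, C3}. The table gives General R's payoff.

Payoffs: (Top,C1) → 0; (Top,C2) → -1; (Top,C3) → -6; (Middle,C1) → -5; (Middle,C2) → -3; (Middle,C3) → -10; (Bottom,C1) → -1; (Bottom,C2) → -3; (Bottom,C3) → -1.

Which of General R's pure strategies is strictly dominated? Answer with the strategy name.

Middle

Top gives a strictly higher payoff than Middle against every column: 0 > -5, -1 > -3, -6 > -10.
So Middle is strictly dominated and General R never plays it.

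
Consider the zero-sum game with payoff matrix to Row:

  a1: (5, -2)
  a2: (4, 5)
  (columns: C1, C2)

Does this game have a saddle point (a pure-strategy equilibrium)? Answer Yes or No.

Row minima: a1 → -2, a2 → 4; maximin = 4.
Column maxima: C1 → 5, C2 → 5; minimax = 5.
4 ≠ 5, so no pure-strategy equilibrium exists.

No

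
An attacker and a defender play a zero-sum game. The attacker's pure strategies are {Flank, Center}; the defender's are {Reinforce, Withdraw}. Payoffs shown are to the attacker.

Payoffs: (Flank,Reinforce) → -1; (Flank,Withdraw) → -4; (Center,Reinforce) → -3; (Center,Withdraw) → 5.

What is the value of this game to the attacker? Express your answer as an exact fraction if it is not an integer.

Row minima: Flank → -4, Center → -3; maximin = -3.
Column maxima: Reinforce → -1, Withdraw → 5; minimax = -1.
-3 ≠ -1, so there is no saddle point; optimal play is mixed.
Let the attacker play Flank with probability p. Expected payoff against Reinforce: (-1)p + (-3)(1−p) = 2p − 3; against Withdraw: (-4)p + 5(1−p) = −9p + 5.
Setting these equal: 2p − 3 = −9p + 5 ⇒ 11p = 8 ⇒ p = 8/11, and the value is (2)·(8/11) − 3 = -17/11.
For the defender: with q = P(Reinforce), equating Flank's and Center's payoffs gives 3q − 4 = −8q + 5 ⇒ q = 9/11.

-17/11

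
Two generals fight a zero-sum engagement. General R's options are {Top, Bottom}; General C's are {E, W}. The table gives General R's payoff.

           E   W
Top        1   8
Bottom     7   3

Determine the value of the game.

53/11

Row minima: Top → 1, Bottom → 3; maximin = 3.
Column maxima: E → 7, W → 8; minimax = 7.
3 ≠ 7, so there is no saddle point; optimal play is mixed.
Let General R play Top with probability p. Expected payoff against E: 1p + 7(1−p) = −6p + 7; against W: 8p + 3(1−p) = 5p + 3.
Setting these equal: −6p + 7 = 5p + 3 ⇒ −11p = -4 ⇒ p = 4/11, and the value is (-6)·(4/11) + 7 = 53/11.
For General C: with q = P(E), equating Top's and Bottom's payoffs gives −7q + 8 = 4q + 3 ⇒ q = 5/11.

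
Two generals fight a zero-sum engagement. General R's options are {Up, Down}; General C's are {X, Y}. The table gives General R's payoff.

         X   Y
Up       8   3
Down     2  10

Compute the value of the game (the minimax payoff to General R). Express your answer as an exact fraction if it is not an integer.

74/13

Row minima: Up → 3, Down → 2; maximin = 3.
Column maxima: X → 8, Y → 10; minimax = 8.
3 ≠ 8, so there is no saddle point; optimal play is mixed.
Let General R play Up with probability p. Expected payoff against X: 8p + 2(1−p) = 6p + 2; against Y: 3p + 10(1−p) = −7p + 10.
Setting these equal: 6p + 2 = −7p + 10 ⇒ 13p = 8 ⇒ p = 8/13, and the value is (6)·(8/13) + 2 = 74/13.
For General C: with q = P(X), equating Up's and Down's payoffs gives 5q + 3 = −8q + 10 ⇒ q = 7/13.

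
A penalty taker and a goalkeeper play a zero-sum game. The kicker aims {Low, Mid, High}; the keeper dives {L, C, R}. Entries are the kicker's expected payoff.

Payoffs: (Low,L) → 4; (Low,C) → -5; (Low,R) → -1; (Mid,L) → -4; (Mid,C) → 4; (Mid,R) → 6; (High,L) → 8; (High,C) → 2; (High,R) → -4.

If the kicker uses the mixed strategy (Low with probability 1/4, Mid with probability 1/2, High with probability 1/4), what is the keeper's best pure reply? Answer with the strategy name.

If the keeper plays L, the kicker's expected payoff is (1/4)·4 + (1/2)·(-4) + (1/4)·8 = 1.
If the keeper plays C, the kicker's expected payoff is (1/4)·(-5) + (1/2)·4 + (1/4)·2 = 5/4.
If the keeper plays R, the kicker's expected payoff is (1/4)·(-1) + (1/2)·6 + (1/4)·(-4) = 7/4.
The keeper minimizes the kicker's payoff; the smallest is 1, so the best response is L.

L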